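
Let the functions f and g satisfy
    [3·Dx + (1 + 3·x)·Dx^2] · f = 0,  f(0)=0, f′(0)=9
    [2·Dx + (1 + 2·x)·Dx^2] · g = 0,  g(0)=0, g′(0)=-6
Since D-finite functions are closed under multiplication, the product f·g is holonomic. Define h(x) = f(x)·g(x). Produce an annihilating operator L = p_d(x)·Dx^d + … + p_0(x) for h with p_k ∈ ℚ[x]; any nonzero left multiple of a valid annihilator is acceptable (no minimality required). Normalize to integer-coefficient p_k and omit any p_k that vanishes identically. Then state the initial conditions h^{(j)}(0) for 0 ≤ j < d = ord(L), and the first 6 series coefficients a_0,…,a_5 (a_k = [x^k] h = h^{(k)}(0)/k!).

f: a_k = 0, 9, -27/2, 27, -243/4, 729/5, …
g: a_k = 0, -6, 6, -8, 12, -96/5, …
h₀=f·g: eliminate ⇒ L₀, order ≤ 2·2.
L = (156 + 720·x + 864·x^2)·Dx + (310 + 2244·x + 5400·x^2 + 4320·x^3)·Dx^2 + (88 + 860·x + 3132·x^2 + 5040·x^3 + 3024·x^4)·Dx^3 + (5 + 62·x + 305·x^2 + 744·x^3 + 900·x^4 + 432·x^5)·Dx^4  (order 4).
h: a_k = 0, 0, -54, 135, -315, 1485/2, …
ICs: h(0) = 0, h′(0) = 0, h′′(0) = -108, h′′′(0) = 810.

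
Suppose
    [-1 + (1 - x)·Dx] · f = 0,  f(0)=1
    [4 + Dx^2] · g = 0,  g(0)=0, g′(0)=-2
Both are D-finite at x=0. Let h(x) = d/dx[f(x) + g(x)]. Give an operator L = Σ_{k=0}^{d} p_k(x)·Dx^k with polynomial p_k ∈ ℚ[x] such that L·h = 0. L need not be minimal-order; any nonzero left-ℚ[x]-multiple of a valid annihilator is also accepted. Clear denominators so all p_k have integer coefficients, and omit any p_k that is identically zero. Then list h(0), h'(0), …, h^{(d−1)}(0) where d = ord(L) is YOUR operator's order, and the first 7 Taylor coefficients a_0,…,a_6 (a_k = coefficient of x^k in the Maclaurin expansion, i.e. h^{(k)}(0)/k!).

L = (64 - 32·x + 16·x^2) + (-20 + 36·x - 24·x^2 + 8·x^3)·Dx + (16 - 8·x + 4·x^2)·Dx^2 + (-5 + 9·x - 6·x^2 + 2·x^3)·Dx^3  (order 3).
h: a_k = -1, 2, 7, 4, 11/3, 6, 323/45, …
ICs: h(0) = -1, h′(0) = 2, h′′(0) = 14.

f: a_k = 1, 1, 1, 1, 1, 1, 1, …
g: a_k = 0, -2, 0, 4/3, 0, -4/15, 0, …
Weyl lclm of L_f,L_g ⇒ L₀ (ord ≤ 3).
h=h₀': d/dx-closure on L₀ ⇒ L.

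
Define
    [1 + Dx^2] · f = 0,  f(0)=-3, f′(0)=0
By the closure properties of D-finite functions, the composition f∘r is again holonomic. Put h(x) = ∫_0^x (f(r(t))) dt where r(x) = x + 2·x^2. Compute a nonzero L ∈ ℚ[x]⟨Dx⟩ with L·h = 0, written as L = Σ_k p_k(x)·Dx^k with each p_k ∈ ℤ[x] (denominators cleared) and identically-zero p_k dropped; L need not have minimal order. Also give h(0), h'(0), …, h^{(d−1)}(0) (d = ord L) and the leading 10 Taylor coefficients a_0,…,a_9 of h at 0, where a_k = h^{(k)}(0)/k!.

L = (1 + 12·x + 48·x^2 + 64·x^3)·Dx - 4·Dx^2 + (1 + 4·x)·Dx^3  (order 3).
h: a_k = 0, -3, 0, 1/2, 3/2, 47/40, -1/6, -719/1680, -79/160, -23521/120960, …
ICs: h(0) = 0, h′(0) = -3, h′′(0) = 0.

f: a_k = -3, 0, 3/2, 0, -1/8, 0, 1/240, 0, -1/13440, 0, …
f∘r: x↦r, Dx↦Dx/r' in L_f ⇒ L₀.
h=∫₀ˣh₀: take L = L₀·Dx.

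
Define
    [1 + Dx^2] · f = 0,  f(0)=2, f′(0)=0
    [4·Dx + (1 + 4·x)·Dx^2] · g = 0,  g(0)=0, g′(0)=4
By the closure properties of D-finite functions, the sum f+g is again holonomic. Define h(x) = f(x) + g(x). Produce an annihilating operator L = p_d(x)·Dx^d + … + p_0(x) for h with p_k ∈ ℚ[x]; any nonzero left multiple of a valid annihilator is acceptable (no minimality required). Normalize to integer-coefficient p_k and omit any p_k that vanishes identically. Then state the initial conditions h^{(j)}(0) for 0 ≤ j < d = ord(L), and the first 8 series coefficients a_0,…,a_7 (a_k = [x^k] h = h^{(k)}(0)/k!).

L = (388 + 32·x + 64·x^2)·Dx + (33 + 140·x + 48·x^2 + 64·x^3)·Dx^2 + (388 + 32·x + 64·x^2)·Dx^3 + (33 + 140·x + 48·x^2 + 64·x^3)·Dx^4  (order 4).
h: a_k = 2, 4, -9, 64/3, -767/12, 1024/5, -245761/360, 16384/7, …
ICs: h(0) = 2, h′(0) = 4, h′′(0) = -18, h′′′(0) = 128.

f: a_k = 2, 0, -1, 0, 1/12, 0, -1/360, 0, …
g: a_k = 0, 4, -8, 64/3, -64, 1024/5, -2048/3, 16384/7, …
Sum ⇒ L₀ = lclm(L_f,L_g) in ℚ(x)⟨Dx⟩.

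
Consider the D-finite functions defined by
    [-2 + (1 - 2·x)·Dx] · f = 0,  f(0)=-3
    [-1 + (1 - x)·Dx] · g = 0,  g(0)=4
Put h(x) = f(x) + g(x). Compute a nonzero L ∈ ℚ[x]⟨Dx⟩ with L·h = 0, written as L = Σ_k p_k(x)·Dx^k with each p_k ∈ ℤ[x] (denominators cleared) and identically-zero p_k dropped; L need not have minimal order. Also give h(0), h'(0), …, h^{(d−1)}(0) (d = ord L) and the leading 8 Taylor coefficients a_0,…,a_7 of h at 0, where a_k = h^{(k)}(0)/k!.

L = -4 + (6 - 8·x)·Dx + (-1 + 3·x - 2·x^2)·Dx^2  (order 2).
h: a_k = 1, -2, -8, -20, -44, -92, -188, -380, …
ICs: h(0) = 1, h′(0) = -2.

f: a_k = -3, -6, -12, -24, -48, -96, -192, -384, …
g: a_k = 4, 4, 4, 4, 4, 4, 4, 4, …
Sum ⇒ L₀ = lclm(L_f,L_g) in ℚ(x)⟨Dx⟩.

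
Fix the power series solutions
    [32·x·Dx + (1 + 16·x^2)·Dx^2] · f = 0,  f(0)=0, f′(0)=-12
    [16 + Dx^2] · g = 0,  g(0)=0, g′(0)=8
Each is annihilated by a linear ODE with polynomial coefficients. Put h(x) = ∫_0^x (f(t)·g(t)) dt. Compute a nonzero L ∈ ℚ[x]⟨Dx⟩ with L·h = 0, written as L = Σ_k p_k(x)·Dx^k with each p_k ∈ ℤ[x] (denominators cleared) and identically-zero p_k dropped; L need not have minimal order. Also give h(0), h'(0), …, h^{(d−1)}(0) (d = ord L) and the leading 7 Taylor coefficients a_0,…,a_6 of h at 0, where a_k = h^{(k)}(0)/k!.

L = (1280 + 53248·x^2 + 360448·x^4 + 2097152·x^6 + 8388608·x^8)·Dx + (1536·x + 40960·x^3 + 393216·x^5 + 2097152·x^7)·Dx^2 + (96 + 4096·x^2 + 36864·x^4 + 262144·x^6 + 1048576·x^8)·Dx^3 + (96·x + 2560·x^3 + 24576·x^5 + 131072·x^7)·Dx^4 + (1 + 48·x^2 + 896·x^4 + 8192·x^6 + 32768·x^8)·Dx^5  (order 5).
h: a_k = 0, 0, 0, -32, 0, 768/5, 0, …
ICs: h(0) = 0, h′(0) = 0, h′′(0) = 0, h′′′(0) = -192, h′′′′(0) = 0.

f: a_k = 0, -12, 0, 64, 0, -3072/5, 0, …
g: a_k = 0, 8, 0, -64/3, 0, 256/15, 0, …
h₀=f·g: eliminate ⇒ L₀, order ≤ 2·2.
h=∫h₀ ⇒ L = L₀·Dx.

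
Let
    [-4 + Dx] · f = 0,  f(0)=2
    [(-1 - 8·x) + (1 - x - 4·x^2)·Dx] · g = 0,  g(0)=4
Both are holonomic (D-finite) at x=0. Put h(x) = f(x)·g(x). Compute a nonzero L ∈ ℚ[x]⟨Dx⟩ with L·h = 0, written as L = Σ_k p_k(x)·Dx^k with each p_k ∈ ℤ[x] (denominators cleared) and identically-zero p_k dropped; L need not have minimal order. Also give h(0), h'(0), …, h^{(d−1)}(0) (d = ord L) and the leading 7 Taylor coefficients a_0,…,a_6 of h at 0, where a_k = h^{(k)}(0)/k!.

f: a_k = 2, 8, 16, 64/3, 64/3, 256/15, 512/45, …
g: a_k = 4, 4, 20, 36, 116, 260, 724, …
h₀=f·g: eliminate ⇒ L₀, order ≤ 1·1.
L = (5 + 4·x - 16·x^2) + (-1 + x + 4·x^2)·Dx  (order 1).
h: a_k = 8, 40, 136, 1144/3, 3032/3, 39064/15, 60232/9, …
ICs: h(0) = 8.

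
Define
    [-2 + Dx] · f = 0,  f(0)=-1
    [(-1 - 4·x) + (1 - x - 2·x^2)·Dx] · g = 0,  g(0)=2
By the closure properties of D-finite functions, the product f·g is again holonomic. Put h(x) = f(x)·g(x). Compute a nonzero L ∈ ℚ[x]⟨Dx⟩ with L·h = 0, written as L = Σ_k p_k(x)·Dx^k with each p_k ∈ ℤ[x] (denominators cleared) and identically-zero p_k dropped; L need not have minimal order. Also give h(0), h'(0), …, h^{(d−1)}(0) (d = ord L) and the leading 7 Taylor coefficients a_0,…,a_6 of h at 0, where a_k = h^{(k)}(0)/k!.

L = (3 + 2·x - 4·x^2) + (-1 + x + 2·x^2)·Dx  (order 1).
h: a_k = -2, -6, -14, -86/3, -58, -1738/15, -10442/45, …
ICs: h(0) = -2.

f: a_k = -1, -2, -2, -4/3, -2/3, -4/15, -4/45, …
g: a_k = 2, 2, 6, 10, 22, 42, 86, …
h₀=f·g: eliminate ⇒ L₀, order ≤ 1·1.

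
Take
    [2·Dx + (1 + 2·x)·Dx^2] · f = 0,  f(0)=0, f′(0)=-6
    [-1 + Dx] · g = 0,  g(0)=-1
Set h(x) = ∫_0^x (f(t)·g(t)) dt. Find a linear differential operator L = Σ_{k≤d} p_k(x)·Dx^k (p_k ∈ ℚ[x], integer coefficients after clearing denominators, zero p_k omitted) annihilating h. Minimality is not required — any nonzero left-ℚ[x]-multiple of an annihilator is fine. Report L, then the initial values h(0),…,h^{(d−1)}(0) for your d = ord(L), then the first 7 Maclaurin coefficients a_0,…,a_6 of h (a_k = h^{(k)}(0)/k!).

L = (-1 + 2·x)·Dx - 4·x·Dx^2 + (1 + 2·x)·Dx^3  (order 3).
h: a_k = 0, 0, 3, 0, 5/4, -6/5, 209/120, …
ICs: h(0) = 0, h′(0) = 0, h′′(0) = 6.

f: a_k = 0, -6, 6, -8, 12, -96/5, 32, …
g: a_k = -1, -1, -1/2, -1/6, -1/24, -1/120, -1/720, …
f·g: L₀ = L_f ⊗_s L_g, ord ≤ 2·1.
Integrate: L := L₀·Dx.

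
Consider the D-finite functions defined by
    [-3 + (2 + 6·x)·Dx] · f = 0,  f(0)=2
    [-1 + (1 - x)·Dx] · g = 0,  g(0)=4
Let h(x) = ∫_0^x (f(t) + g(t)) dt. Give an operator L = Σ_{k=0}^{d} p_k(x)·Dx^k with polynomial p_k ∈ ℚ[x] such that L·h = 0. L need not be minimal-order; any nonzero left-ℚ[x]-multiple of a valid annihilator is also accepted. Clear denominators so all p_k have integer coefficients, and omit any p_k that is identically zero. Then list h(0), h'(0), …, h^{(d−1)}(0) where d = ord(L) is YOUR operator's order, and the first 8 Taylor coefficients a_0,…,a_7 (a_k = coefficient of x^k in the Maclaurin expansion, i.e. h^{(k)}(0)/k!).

L = (21 + 27·x)·Dx + (-17 - 30·x - 81·x^2)·Dx^2 + (-2 + 14·x + 42·x^2 - 54·x^3)·Dx^3  (order 3).
h: a_k = 0, 6, 7/2, 7/12, 59/32, -149/320, 2213/768, -13261/3584, …
ICs: h(0) = 0, h′(0) = 6, h′′(0) = 7.

f: a_k = 2, 3, -9/4, 27/8, -405/64, 1701/128, -15309/512, 72171/1024, …
g: a_k = 4, 4, 4, 4, 4, 4, 4, 4, …
Sum ⇒ L₀ = lclm(L_f,L_g) in ℚ(x)⟨Dx⟩.
h=∫h₀ ⇒ L = L₀·Dx.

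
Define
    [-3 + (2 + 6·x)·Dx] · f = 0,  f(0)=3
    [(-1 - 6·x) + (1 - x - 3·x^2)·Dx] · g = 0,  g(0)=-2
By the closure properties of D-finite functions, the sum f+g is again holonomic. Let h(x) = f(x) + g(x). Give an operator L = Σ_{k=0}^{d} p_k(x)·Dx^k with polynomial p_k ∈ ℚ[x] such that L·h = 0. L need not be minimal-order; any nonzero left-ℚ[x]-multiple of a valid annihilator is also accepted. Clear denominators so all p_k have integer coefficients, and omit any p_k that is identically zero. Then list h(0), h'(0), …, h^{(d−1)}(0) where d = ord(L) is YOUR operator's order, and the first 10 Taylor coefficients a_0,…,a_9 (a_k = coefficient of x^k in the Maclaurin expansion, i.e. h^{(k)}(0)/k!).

f: a_k = 3, 9/2, -27/8, 81/16, -1215/128, 5103/256, -45927/1024, 216513/2048, -8444007/32768, 42220035/65536, …
g: a_k = -2, -2, -8, -14, -38, -80, -194, -434, -1016, -2318, …
f+g: L₀ = lclm(L_f,L_g), ord ≤ 1+1.
L = (57 + 297·x + 567·x^2 + 810·x^3) + (-41 - 246·x - 891·x^2 - 1998·x^3 - 2025·x^4)·Dx + (-2 + 38·x + 186·x^2 - 54·x^3 - 918·x^4 - 810·x^5)·Dx^2  (order 2).
h: a_k = 1, 5/2, -91/8, -143/16, -6079/128, -15377/256, -244583/1024, -672319/2048, -41736295/32768, -109692413/65536, …
ICs: h(0) = 1, h′(0) = 5/2.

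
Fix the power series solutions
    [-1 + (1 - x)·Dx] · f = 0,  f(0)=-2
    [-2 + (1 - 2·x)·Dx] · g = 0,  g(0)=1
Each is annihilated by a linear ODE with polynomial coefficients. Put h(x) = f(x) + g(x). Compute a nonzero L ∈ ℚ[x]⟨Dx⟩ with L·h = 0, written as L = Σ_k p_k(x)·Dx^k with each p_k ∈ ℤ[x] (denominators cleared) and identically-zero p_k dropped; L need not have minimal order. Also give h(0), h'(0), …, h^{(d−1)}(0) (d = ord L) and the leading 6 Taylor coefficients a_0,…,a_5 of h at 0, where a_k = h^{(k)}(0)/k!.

L = -4 + (6 - 8·x)·Dx + (-1 + 3·x - 2·x^2)·Dx^2  (order 2).
h: a_k = -1, 0, 2, 6, 14, 30, …
ICs: h(0) = -1, h′(0) = 0.

f: a_k = -2, -2, -2, -2, -2, -2, …
g: a_k = 1, 2, 4, 8, 16, 32, …
Weyl lclm of L_f,L_g ⇒ L₀ (ord ≤ 2).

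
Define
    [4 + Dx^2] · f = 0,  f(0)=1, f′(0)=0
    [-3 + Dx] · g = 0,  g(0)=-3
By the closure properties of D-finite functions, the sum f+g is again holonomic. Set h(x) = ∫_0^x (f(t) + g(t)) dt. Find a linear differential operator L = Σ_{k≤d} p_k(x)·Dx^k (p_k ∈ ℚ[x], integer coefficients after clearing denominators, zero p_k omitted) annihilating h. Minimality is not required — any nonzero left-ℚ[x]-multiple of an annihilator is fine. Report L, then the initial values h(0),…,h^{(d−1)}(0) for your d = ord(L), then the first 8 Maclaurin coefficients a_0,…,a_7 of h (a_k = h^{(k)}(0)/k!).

f: a_k = 1, 0, -2, 0, 2/3, 0, -4/45, 0, …
g: a_k = -3, -9, -27/2, -27/2, -81/8, -243/40, -243/80, -729/560, …
Sum ⇒ L₀ = lclm(L_f,L_g) in ℚ(x)⟨Dx⟩.
∫: right-multiply L₀ by Dx.
L = -12·Dx + 4·Dx^2 - 3·Dx^3 + Dx^4  (order 4).
h: a_k = 0, -2, -9/2, -31/6, -27/8, -227/120, -81/80, -2251/5040, …
ICs: h(0) = 0, h′(0) = -2, h′′(0) = -9, h′′′(0) = -31.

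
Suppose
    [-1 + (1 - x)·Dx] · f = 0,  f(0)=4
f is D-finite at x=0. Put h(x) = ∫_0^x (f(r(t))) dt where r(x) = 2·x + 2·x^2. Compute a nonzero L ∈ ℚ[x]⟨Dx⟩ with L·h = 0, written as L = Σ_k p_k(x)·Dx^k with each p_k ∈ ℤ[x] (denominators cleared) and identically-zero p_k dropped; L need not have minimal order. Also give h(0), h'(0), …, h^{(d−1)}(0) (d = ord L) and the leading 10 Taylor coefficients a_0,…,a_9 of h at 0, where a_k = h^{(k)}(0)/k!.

f: a_k = 4, 4, 4, 4, 4, 4, 4, 4, 4, 4, …
h₀=f(r): pull back L_f along r ⇒ L₀.
Integrate: L := L₀·Dx.
L = (2 + 4·x)·Dx + (-1 + 2·x + 2·x^2)·Dx^2  (order 2).
h: a_k = 0, 4, 4, 8, 16, 176/5, 80, 1312/7, 448, 1088, …
ICs: h(0) = 0, h′(0) = 4.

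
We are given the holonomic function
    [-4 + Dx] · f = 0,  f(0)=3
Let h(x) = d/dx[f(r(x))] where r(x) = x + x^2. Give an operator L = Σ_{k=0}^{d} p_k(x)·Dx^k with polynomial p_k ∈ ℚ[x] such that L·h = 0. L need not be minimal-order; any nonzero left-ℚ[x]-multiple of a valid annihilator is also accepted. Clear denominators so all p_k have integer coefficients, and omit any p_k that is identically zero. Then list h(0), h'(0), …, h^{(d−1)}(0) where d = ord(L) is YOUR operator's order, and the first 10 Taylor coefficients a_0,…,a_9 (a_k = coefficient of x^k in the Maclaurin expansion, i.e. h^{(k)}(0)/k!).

L = (6 + 16·x + 16·x^2) + (-1 - 2·x)·Dx  (order 1).
h: a_k = 12, 72, 240, 608, 1248, 11072/5, 52096/15, 34560/7, 675968/105, 7369472/945, …
ICs: h(0) = 12.

f: a_k = 3, 12, 24, 32, 32, 128/5, 256/15, 1024/105, 512/105, 2048/945, …
Substitute x→r, Dx→(1/r')Dx; clear ⇒ L₀.
Differentiate: ansatz ord ≤ ord L₀ ⇒ L.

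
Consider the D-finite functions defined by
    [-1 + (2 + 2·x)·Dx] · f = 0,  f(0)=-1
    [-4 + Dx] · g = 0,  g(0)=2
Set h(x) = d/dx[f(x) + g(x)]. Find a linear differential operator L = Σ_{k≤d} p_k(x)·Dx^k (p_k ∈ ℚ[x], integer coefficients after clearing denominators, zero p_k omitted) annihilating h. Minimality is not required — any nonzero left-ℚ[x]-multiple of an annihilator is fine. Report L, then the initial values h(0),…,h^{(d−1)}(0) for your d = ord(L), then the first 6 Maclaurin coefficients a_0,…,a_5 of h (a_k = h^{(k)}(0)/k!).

f: a_k = -1, -1/2, 1/8, -1/16, 5/128, -7/256, …
g: a_k = 2, 8, 16, 64/3, 64/3, 256/15, …
Weyl lclm of L_f,L_g ⇒ L₀ (ord ≤ 2).
h₀' ⇒ L via d/dx closure of L₀.
L = (-44 - 32·x) + (-61 - 128·x - 64·x^2)·Dx + (18 + 34·x + 16·x^2)·Dx^2  (order 2).
h: a_k = 15/2, 129/4, 1021/16, 8207/96, 65431/768, 525233/7680, …
ICs: h(0) = 15/2, h′(0) = 129/4.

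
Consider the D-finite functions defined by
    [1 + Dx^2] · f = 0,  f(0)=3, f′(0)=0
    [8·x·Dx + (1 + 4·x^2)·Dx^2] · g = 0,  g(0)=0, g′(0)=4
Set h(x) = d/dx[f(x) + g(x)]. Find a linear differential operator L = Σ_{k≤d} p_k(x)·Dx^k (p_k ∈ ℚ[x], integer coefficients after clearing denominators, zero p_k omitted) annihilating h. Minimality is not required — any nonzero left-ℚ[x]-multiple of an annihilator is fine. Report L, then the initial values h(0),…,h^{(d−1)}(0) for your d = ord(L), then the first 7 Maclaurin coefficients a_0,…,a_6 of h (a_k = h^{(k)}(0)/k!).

f: a_k = 3, 0, -3/2, 0, 1/8, 0, -1/240, …
g: a_k = 0, 4, 0, -16/3, 0, 64/5, 0, …
L₀ := lclm(L_f,L_g); ord L₀ ≤ 2+2.
Differentiate: ansatz ord ≤ ord L₀ ⇒ L.
L = (-376·x + 1600·x^3 + 128·x^5) + (-7 + 76·x^2 + 432·x^4 + 64·x^6)·Dx + (-376·x + 1600·x^3 + 128·x^5)·Dx^2 + (-7 + 76·x^2 + 432·x^4 + 64·x^6)·Dx^3  (order 3).
h: a_k = 4, -3, -16, 1/2, 64, -1/40, -256, …
ICs: h(0) = 4, h′(0) = -3, h′′(0) = -32.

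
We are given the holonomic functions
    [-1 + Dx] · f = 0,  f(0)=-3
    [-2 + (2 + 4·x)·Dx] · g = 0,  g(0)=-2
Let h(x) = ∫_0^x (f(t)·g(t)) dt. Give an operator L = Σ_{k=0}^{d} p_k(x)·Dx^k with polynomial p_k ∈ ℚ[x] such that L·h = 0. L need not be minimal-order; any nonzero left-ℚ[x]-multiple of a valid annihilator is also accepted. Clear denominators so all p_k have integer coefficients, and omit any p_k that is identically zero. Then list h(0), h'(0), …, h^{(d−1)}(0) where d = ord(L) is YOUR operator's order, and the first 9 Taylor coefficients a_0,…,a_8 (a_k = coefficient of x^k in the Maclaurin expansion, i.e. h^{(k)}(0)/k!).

L = (-2 - 2·x)·Dx + (1 + 2·x)·Dx^2  (order 2).
h: a_k = 0, 6, 6, 2, 1, -1/5, 7/15, -61/105, 347/420, …
ICs: h(0) = 0, h′(0) = 6.

f: a_k = -3, -3, -3/2, -1/2, -1/8, -1/40, -1/240, -1/1680, -1/13440, …
g: a_k = -2, -2, 1, -1, 5/4, -7/4, 21/8, -33/8, 429/64, …
Sym-product of L_f,L_g gives L₀ (≤ ord 1).
h=∫₀ˣh₀: take L = L₀·Dx.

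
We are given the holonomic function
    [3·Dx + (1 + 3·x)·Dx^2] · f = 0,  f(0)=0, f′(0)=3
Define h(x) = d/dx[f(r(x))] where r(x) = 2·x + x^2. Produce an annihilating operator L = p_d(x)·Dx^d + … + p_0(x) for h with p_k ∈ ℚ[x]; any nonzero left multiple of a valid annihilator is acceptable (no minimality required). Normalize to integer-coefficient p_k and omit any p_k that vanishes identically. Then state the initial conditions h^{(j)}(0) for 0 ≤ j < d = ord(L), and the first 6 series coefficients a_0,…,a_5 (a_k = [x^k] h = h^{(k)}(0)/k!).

f: a_k = 0, 3, -9/2, 9, -81/4, 243/5, …
h₀=f(r): pull back L_f along r ⇒ L₀.
Differentiate: ansatz ord ≤ ord L₀ ⇒ L.
L = (5 + 6·x + 3·x^2) + (1 + 7·x + 9·x^2 + 3·x^3)·Dx  (order 1).
h: a_k = 6, -30, 162, -882, 4806, -26190, …
ICs: h(0) = 6.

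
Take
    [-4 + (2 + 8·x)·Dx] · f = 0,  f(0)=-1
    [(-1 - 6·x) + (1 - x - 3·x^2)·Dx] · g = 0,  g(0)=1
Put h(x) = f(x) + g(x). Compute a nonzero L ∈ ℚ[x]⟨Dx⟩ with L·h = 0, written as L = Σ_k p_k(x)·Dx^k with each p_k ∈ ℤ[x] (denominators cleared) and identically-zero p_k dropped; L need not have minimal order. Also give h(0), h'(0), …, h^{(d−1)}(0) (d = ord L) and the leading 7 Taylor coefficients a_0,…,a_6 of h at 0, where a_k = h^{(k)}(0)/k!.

L = (20 + 120·x + 216·x^2 + 360·x^3) + (-12 - 74·x - 306·x^2 - 744·x^3 - 900·x^4)·Dx + (-1 + 9·x + 73·x^2 + 18·x^3 - 354·x^4 - 360·x^5)·Dx^2  (order 2).
h: a_k = 0, -1, 6, 3, 29, 12, 181, …
ICs: h(0) = 0, h′(0) = -1.

f: a_k = -1, -2, 2, -4, 10, -28, 84, …
g: a_k = 1, 1, 4, 7, 19, 40, 97, …
h₀=f+g: left-lcm gives L₀, ord ≤ 2.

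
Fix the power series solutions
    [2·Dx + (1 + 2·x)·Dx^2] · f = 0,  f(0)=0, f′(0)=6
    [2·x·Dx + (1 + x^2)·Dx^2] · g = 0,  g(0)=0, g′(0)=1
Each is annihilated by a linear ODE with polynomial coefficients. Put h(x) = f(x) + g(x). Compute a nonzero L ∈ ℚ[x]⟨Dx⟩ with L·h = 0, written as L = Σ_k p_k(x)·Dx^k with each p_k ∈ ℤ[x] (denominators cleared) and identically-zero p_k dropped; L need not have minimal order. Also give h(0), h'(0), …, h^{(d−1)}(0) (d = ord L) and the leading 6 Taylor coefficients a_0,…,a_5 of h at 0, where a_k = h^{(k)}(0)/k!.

L = (-2 - 12·x + 6·x^2 + 4·x^3)·Dx + (-5 - 4·x - 9·x^2 + 12·x^3 + 8·x^4)·Dx^2 + (-1 - x + 2·x^2 + x^3 + 3·x^4 + 2·x^5)·Dx^3  (order 3).
h: a_k = 0, 7, -6, 23/3, -12, 97/5, …
ICs: h(0) = 0, h′(0) = 7, h′′(0) = -12.

f: a_k = 0, 6, -6, 8, -12, 96/5, …
g: a_k = 0, 1, 0, -1/3, 0, 1/5, …
L₀ := lclm(L_f,L_g); ord L₀ ≤ 2+2.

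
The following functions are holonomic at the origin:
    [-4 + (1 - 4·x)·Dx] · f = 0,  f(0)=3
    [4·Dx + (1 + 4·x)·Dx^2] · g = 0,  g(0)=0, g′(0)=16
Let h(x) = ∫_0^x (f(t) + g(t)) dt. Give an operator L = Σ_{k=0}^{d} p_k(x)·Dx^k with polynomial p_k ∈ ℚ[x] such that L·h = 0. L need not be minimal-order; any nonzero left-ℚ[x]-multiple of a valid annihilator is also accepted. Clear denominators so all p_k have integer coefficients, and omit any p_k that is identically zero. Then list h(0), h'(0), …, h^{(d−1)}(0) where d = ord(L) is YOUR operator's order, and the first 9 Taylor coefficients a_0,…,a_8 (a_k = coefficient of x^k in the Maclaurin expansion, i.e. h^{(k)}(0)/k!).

L = (160 + 128·x)·Dx^2 + (16 + 256·x + 256·x^2)·Dx^3 + (-3 - 4·x + 48·x^2 + 64·x^3)·Dx^4  (order 4).
h: a_k = 0, 3, 14, 16/3, 208/3, 512/5, 9728/15, 4096/3, 51200/7, …
ICs: h(0) = 0, h′(0) = 3, h′′(0) = 28, h′′′(0) = 32.

f: a_k = 3, 12, 48, 192, 768, 3072, 12288, 49152, 196608, …
g: a_k = 0, 16, -32, 256/3, -256, 4096/5, -8192/3, 65536/7, -32768, …
L₀ := lclm(L_f,L_g); ord L₀ ≤ 1+2.
h=∫₀ˣh₀: take L = L₀·Dx.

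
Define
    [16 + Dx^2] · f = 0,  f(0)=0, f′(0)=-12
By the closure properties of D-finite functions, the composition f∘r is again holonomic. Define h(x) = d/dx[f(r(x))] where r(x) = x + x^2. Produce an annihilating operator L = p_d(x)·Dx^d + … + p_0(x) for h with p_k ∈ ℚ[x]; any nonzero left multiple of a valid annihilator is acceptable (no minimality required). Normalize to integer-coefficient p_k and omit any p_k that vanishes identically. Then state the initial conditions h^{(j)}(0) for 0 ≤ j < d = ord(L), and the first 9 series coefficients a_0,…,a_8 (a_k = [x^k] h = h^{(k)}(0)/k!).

f: a_k = 0, -12, 0, 32, 0, -128/5, 0, 1024/105, 0, …
f∘r: x↦r, Dx↦Dx/r' in L_f ⇒ L₀.
h₀' ⇒ L via d/dx closure of L₀.
L = (28 + 128·x + 384·x^2 + 512·x^3 + 256·x^4) + (-6 - 12·x)·Dx + (1 + 4·x + 4·x^2)·Dx^2  (order 2).
h: a_k = -12, -24, 96, 384, 352, -576, -25856/15, -22528/15, 70528/105, …
ICs: h(0) = -12, h′(0) = -24.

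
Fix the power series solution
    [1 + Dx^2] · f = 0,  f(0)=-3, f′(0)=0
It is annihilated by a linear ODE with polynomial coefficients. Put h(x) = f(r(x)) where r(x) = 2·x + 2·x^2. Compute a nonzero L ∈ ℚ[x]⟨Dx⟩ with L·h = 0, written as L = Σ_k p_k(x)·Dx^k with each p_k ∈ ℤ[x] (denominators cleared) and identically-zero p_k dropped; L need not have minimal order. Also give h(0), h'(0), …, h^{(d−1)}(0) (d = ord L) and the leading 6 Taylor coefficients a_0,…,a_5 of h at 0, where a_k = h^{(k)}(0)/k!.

f: a_k = -3, 0, 3/2, 0, -1/8, 0, …
L₀ from L_f via x↦r, Dx↦r'^{-1}Dx.
L = (4 + 24·x + 48·x^2 + 32·x^3) - 2·Dx + (1 + 2·x)·Dx^2  (order 2).
h: a_k = -3, 0, 6, 12, 4, -8, …
ICs: h(0) = -3, h′(0) = 0.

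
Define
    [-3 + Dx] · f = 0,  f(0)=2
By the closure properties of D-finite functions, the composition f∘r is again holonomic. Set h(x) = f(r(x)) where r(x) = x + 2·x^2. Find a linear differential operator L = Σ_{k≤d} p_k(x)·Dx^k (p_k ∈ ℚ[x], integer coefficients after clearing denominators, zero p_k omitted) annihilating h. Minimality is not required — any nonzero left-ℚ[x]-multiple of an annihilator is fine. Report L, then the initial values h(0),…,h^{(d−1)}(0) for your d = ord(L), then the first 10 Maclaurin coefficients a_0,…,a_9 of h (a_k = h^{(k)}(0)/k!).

f: a_k = 2, 6, 9, 9, 27/4, 81/20, 81/40, 243/280, 729/2240, 243/2240, …
Substitute x→r, Dx→(1/r')Dx; clear ⇒ L₀.
L = (-3 - 12·x) + Dx  (order 1).
h: a_k = 2, 6, 21, 45, 387/4, 3321/20, 11061/40, 112887/280, 253557/448, 232389/320, …
ICs: h(0) = 2.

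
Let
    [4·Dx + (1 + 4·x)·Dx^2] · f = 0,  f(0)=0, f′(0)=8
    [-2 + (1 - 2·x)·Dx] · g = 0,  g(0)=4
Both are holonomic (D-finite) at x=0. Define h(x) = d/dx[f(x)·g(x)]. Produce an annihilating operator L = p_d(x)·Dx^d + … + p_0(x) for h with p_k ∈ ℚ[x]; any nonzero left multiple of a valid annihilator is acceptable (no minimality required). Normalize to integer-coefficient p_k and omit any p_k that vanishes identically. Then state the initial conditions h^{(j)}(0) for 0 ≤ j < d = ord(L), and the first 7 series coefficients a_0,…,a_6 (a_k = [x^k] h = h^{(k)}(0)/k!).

L = 32 + (-2 + 40·x)·Dx + (-1 - 2·x + 8·x^2)·Dx^2  (order 2).
h: a_k = 32, 0, 512, -2048/3, 19456/3, -86016/5, 454656/5, …
ICs: h(0) = 32, h′(0) = 0.

f: a_k = 0, 8, -16, 128/3, -128, 2048/5, -4096/3, …
g: a_k = 4, 8, 16, 32, 64, 128, 256, …
Product ⇒ symmetric product L₀, ord ≤ 2.
h=h₀': d/dx-closure on L₀ ⇒ L.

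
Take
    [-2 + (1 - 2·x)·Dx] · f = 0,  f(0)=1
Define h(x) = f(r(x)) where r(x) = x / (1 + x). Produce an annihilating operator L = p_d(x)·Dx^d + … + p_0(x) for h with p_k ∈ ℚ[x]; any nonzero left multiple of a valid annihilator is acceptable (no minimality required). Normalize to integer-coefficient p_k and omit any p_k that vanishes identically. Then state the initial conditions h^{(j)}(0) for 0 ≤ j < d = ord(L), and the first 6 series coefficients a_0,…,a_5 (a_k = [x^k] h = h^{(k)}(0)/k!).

L = 2 + (-1 + x^2)·Dx  (order 1).
h: a_k = 1, 2, 2, 2, 2, 2, …
ICs: h(0) = 1.

f: a_k = 1, 2, 4, 8, 16, 32, …
f∘r: x↦r, Dx↦Dx/r' in L_f ⇒ L₀.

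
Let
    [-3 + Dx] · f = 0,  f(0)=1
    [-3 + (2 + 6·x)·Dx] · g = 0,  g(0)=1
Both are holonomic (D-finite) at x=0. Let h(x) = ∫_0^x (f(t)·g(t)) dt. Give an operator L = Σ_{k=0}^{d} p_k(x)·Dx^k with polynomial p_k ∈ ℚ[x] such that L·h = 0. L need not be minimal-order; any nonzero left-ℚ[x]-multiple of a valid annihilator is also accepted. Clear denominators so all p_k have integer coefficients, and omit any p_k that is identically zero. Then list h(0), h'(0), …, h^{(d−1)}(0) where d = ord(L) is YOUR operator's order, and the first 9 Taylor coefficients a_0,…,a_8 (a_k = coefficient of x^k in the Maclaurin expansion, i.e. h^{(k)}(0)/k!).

L = (-9 - 18·x)·Dx + (2 + 6·x)·Dx^2  (order 2).
h: a_k = 0, 1, 9/4, 21/8, 153/64, 891/640, 2889/2560, -7209/35840, 818667/573440, …
ICs: h(0) = 0, h′(0) = 1.

f: a_k = 1, 3, 9/2, 9/2, 27/8, 81/40, 81/80, 243/560, 729/4480, …
g: a_k = 1, 3/2, -9/8, 27/16, -405/128, 1701/256, -15309/1024, 72171/2048, -2814669/32768, …
f·g: L₀ = L_f ⊗_s L_g, ord ≤ 1·1.
Integrate: L := L₀·Dx.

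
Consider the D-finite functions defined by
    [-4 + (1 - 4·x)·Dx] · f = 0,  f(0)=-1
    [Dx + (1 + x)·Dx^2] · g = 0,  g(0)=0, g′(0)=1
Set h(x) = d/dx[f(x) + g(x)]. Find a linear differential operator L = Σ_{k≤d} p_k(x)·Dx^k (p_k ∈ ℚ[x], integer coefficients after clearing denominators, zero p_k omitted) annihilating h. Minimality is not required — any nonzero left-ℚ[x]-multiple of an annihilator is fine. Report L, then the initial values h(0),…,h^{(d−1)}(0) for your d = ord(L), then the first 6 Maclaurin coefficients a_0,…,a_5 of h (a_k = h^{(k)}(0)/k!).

f: a_k = -1, -4, -16, -64, -256, -1024, …
g: a_k = 0, 1, -1/2, 1/3, -1/4, 1/5, …
h₀=f+g: left-lcm gives L₀, ord ≤ 3.
h=h₀': d/dx-closure on L₀ ⇒ L.
L = (112 + 32·x) + (94 + 208·x + 64·x^2)·Dx + (-9 + 23·x + 48·x^2 + 16·x^3)·Dx^2  (order 2).
h: a_k = -3, -33, -191, -1025, -5119, -24577, …
ICs: h(0) = -3, h′(0) = -33.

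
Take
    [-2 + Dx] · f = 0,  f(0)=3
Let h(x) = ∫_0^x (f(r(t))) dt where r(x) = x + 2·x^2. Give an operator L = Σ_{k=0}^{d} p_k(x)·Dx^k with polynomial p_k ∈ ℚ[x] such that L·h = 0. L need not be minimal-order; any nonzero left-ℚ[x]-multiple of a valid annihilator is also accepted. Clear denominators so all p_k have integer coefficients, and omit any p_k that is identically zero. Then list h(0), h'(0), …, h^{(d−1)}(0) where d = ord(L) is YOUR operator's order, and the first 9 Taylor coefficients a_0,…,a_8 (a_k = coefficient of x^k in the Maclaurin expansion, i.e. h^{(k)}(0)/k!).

f: a_k = 3, 6, 6, 4, 2, 4/5, 4/15, 8/105, 2/105, …
f∘r: x↦r, Dx↦Dx/r' in L_f ⇒ L₀.
∫: right-multiply L₀ by Dx.
L = (-2 - 8·x)·Dx + Dx^2  (order 2).
h: a_k = 0, 3, 3, 6, 7, 10, 54/5, 1324/105, 1303/105, …
ICs: h(0) = 0, h′(0) = 3.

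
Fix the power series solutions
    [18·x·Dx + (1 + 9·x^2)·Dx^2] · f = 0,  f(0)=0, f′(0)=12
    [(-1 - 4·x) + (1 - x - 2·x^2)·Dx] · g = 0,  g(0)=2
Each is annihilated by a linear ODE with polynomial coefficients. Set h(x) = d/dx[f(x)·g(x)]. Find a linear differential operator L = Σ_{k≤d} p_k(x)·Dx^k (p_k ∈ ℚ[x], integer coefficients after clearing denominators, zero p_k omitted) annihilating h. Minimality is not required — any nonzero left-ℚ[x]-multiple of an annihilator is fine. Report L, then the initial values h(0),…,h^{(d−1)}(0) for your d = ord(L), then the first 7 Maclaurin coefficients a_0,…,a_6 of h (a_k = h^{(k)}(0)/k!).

f: a_k = 0, 12, 0, -36, 0, 972/5, 0, …
g: a_k = 2, 2, 6, 10, 22, 42, 86, …
L₀ := L_f ⊗_s L_g (sym. prod.), ord ≤ 2.
h₀' ⇒ L via d/dx closure of L₀.
L = (-30 + 2106·x^2 + 3888·x^3 + 11664·x^4) + (15 + 78·x + 27·x^2 + 306·x^3 + 3888·x^4 + 7776·x^5)·Dx + (-2 - 7·x - 59·x^2 + 9·x^3 - 261·x^4 + 648·x^5 + 972·x^6)·Dx^2  (order 2).
h: a_k = 24, 48, 0, 192, 2184, 15984/5, -38256/5, …
ICs: h(0) = 24, h′(0) = 48.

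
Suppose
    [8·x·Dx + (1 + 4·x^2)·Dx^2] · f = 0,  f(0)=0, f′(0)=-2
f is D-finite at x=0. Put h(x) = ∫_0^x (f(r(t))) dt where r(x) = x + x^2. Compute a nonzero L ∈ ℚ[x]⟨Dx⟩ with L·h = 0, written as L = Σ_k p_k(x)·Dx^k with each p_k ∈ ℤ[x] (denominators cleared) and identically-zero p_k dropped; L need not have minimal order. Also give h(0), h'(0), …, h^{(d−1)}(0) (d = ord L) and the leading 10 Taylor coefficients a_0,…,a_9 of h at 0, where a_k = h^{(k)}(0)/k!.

f: a_k = 0, -2, 0, 8/3, 0, -32/5, 0, 128/7, 0, -512/9, …
h₀=f(r): pull back L_f along r ⇒ L₀.
Integrate: L := L₀·Dx.
L = (-2 + 8·x + 32·x^2 + 48·x^3 + 24·x^4)·Dx^2 + (1 + 2·x + 4·x^2 + 16·x^3 + 20·x^4 + 8·x^5)·Dx^3  (order 3).
h: a_k = 0, 0, -1, -2/3, 2/3, 8/5, 4/15, -88/21, -40/7, 64/9, …
ICs: h(0) = 0, h′(0) = 0, h′′(0) = -2.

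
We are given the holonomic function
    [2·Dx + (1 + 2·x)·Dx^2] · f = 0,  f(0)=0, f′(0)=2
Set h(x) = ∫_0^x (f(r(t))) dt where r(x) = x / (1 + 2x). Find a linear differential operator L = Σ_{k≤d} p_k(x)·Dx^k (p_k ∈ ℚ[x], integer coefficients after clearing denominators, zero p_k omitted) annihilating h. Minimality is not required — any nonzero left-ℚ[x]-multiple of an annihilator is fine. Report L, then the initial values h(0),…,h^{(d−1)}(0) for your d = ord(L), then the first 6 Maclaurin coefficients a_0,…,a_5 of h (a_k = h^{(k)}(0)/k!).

f: a_k = 0, 2, -2, 8/3, -4, 32/5, …
Substitute x→r, Dx→(1/r')Dx; clear ⇒ L₀.
∫: right-multiply L₀ by Dx.
L = (6 + 16·x)·Dx^2 + (1 + 6·x + 8·x^2)·Dx^3  (order 3).
h: a_k = 0, 0, 1, -2, 14/3, -12, …
ICs: h(0) = 0, h′(0) = 0, h′′(0) = 2.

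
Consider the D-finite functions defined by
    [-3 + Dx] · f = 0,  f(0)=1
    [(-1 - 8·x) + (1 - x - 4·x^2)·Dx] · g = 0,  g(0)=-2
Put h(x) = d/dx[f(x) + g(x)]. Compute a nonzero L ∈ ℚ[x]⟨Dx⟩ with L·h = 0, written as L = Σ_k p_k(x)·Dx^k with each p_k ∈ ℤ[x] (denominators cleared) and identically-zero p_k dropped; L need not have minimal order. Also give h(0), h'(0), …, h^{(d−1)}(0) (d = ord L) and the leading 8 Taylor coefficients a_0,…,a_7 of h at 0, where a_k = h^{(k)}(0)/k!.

f: a_k = 1, 3, 9/2, 9/2, 27/8, 81/40, 81/80, 243/560, …
g: a_k = -2, -2, -10, -18, -58, -130, -362, -882, …
f+g: L₀ = lclm(L_f,L_g), ord ≤ 1+1.
h₀' ⇒ L via d/dx closure of L₀.
L = (72 + 1314·x + 1440·x^2 + 6336·x^3 + 3456·x^4) + (-45 - 426·x - 783·x^2 - 1968·x^3 + 720·x^4 + 1152·x^5)·Dx + (7 - 4·x + 101·x^2 - 48·x^3 - 624·x^4 - 384·x^5)·Dx^2  (order 2).
h: a_k = 1, -11, -81/2, -437/2, -5119/8, -86637/40, -493677/80, -10437671/560, …
ICs: h(0) = 1, h′(0) = -11.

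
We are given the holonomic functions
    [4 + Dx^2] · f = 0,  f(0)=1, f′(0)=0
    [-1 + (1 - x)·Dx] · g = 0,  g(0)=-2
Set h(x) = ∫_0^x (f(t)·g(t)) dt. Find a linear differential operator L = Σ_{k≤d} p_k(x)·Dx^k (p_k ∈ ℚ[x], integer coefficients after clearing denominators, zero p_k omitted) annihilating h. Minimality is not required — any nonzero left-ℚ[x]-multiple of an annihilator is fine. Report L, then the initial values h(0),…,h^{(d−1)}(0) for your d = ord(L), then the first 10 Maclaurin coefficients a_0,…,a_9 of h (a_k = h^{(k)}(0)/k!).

f: a_k = 1, 0, -2, 0, 2/3, 0, -4/45, 0, 2/315, 0, …
g: a_k = -2, -2, -2, -2, -2, -2, -2, -2, -2, -2, …
Sym-product of L_f,L_g gives L₀ (≤ ord 2).
∫: right-multiply L₀ by Dx.
L = (-4 + 4·x)·Dx + 2·Dx^2 + (-1 + x)·Dx^3  (order 3).
h: a_k = 0, -2, -1, 2/3, 1/2, 2/15, 1/9, 38/315, 19/180, 262/2835, …
ICs: h(0) = 0, h′(0) = -2, h′′(0) = -2.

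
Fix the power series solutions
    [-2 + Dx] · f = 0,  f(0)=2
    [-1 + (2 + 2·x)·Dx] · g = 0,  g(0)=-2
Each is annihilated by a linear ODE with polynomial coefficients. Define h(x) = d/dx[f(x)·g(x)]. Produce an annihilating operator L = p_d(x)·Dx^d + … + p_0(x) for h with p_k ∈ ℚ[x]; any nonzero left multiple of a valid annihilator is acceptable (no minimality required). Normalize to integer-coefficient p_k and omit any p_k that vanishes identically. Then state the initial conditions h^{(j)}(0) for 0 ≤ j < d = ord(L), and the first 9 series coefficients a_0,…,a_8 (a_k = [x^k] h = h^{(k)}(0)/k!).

L = (23 + 40·x + 16·x^2) + (-10 - 18·x - 8·x^2)·Dx  (order 1).
h: a_k = -10, -23, -103/4, -449/24, -1949/192, -1643/384, -36047/23040, -135617/322560, -815221/5160960, …
ICs: h(0) = -10.

f: a_k = 2, 4, 4, 8/3, 4/3, 8/15, 8/45, 16/315, 4/315, …
g: a_k = -2, -1, 1/4, -1/8, 5/64, -7/128, 21/512, -33/1024, 429/16384, …
Product ⇒ symmetric product L₀, ord ≤ 1.
h₀' ⇒ L via d/dx closure of L₀.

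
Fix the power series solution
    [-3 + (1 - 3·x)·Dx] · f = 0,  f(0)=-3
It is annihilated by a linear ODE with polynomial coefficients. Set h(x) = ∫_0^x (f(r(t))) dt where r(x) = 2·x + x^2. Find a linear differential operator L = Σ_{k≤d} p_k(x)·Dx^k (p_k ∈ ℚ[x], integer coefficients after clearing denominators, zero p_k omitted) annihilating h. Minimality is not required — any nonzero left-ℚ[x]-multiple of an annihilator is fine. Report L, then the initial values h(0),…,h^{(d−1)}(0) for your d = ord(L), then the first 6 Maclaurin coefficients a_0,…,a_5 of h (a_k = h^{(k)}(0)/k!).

f: a_k = -3, -9, -27, -81, -243, -729, …
Substitute x→r, Dx→(1/r')Dx; clear ⇒ L₀.
h=∫h₀ ⇒ L = L₀·Dx.
L = (6 + 6·x)·Dx + (-1 + 6·x + 3·x^2)·Dx^2  (order 2).
h: a_k = 0, -3, -9, -39, -189, -4887/5, …
ICs: h(0) = 0, h′(0) = -3.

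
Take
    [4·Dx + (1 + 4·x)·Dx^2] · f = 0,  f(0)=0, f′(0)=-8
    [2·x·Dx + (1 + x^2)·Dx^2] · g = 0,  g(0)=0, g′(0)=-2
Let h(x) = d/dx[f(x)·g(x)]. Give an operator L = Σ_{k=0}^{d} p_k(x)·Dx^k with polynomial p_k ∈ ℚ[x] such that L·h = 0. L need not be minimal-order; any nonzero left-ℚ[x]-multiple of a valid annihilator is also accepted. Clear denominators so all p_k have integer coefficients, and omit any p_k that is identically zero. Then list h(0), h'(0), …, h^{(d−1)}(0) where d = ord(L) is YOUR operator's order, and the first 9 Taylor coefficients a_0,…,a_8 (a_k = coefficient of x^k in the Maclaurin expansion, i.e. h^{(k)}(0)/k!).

f: a_k = 0, -8, 16, -128/3, 128, -2048/5, 4096/3, -32768/7, 16384, …
g: a_k = 0, -2, 0, 2/3, 0, -2/5, 0, 2/7, 0, …
Sym-product of L_f,L_g gives L₀ (≤ ord 4).
h₀' ⇒ L via d/dx closure of L₀.
L = (144 + 896·x + 560·x^2 + 2304·x^3 + 1920·x^4 + 3328·x^5 + 256·x^7) + (132 + 304·x + 2252·x^2 + 4144·x^3 + 8896·x^4 + 5952·x^5 + 8960·x^6 + 192·x^7 + 896·x^8)·Dx + (72 + 376·x + 912·x^2 + 2808·x^3 + 3720·x^4 + 6288·x^5 + 3072·x^6 + 4368·x^7 + 192·x^8 + 512·x^9)·Dx^2 + (5 + 48·x + 178·x^2 + 416·x^3 + 729·x^4 + 720·x^5 + 1008·x^6 + 384·x^7 + 516·x^8 + 32·x^9 + 64·x^10)·Dx^3  (order 3).
h: a_k = 0, 32, -96, 320, -3680/3, 71456/15, -278432/15, 72832, -10049888/35, …
ICs: h(0) = 0, h′(0) = 32, h′′(0) = -192.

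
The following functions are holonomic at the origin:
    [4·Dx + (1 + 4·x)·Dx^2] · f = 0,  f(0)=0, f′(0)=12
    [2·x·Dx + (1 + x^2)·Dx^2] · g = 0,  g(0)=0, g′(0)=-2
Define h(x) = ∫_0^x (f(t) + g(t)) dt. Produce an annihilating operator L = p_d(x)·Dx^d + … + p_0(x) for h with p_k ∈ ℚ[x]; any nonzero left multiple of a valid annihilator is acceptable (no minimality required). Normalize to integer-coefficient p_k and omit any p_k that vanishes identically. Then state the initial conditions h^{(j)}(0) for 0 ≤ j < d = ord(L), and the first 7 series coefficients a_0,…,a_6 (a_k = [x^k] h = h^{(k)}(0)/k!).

f: a_k = 0, 12, -24, 64, -192, 3072/5, -2048, …
g: a_k = 0, -2, 0, 2/3, 0, -2/5, 0, …
Weyl lclm of L_f,L_g ⇒ L₀ (ord ≤ 4).
∫: right-multiply L₀ by Dx.
L = (-4 - 48·x + 12·x^2 + 16·x^3)·Dx^2 + (-17 - 8·x - 45·x^2 + 24·x^3 + 32·x^4)·Dx^3 + (-2 - 7·x + 4·x^2 + x^3 + 6·x^4 + 8·x^5)·Dx^4  (order 4).
h: a_k = 0, 0, 5, -8, 97/6, -192/5, 307/3, …
ICs: h(0) = 0, h′(0) = 0, h′′(0) = 10, h′′′(0) = -48.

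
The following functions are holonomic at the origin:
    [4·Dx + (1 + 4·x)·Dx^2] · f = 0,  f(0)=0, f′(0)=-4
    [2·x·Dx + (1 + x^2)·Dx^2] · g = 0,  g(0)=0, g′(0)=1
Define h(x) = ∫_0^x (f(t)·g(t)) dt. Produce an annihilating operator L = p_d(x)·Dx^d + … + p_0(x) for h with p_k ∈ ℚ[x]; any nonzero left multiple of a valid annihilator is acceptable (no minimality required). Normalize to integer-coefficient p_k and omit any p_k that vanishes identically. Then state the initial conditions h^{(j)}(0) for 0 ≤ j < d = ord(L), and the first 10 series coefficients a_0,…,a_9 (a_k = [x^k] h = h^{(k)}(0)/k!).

f: a_k = 0, -4, 8, -64/3, 64, -1024/5, 2048/3, -16384/7, 8192, -262144/9, …
g: a_k = 0, 1, 0, -1/3, 0, 1/5, 0, -1/7, 0, 1/9, …
f·g: L₀ = L_f ⊗_s L_g, ord ≤ 2·2.
∫: right-multiply L₀ by Dx.
L = (144 + 896·x + 560·x^2 + 2304·x^3 + 1920·x^4 + 3328·x^5 + 256·x^7)·Dx^2 + (132 + 304·x + 2252·x^2 + 4144·x^3 + 8896·x^4 + 5952·x^5 + 8960·x^6 + 192·x^7 + 896·x^8)·Dx^3 + (72 + 376·x + 912·x^2 + 2808·x^3 + 3720·x^4 + 6288·x^5 + 3072·x^6 + 4368·x^7 + 192·x^8 + 512·x^9)·Dx^4 + (5 + 48·x + 178·x^2 + 416·x^3 + 729·x^4 + 720·x^5 + 1008·x^6 + 384·x^7 + 516·x^8 + 32·x^9 + 64·x^10)·Dx^5  (order 5).
h: a_k = 0, 0, 0, -4/3, 2, -4, 92/9, -1276/45, 1243/15, -2276/9, …
ICs: h(0) = 0, h′(0) = 0, h′′(0) = 0, h′′′(0) = -8, h′′′′(0) = 48.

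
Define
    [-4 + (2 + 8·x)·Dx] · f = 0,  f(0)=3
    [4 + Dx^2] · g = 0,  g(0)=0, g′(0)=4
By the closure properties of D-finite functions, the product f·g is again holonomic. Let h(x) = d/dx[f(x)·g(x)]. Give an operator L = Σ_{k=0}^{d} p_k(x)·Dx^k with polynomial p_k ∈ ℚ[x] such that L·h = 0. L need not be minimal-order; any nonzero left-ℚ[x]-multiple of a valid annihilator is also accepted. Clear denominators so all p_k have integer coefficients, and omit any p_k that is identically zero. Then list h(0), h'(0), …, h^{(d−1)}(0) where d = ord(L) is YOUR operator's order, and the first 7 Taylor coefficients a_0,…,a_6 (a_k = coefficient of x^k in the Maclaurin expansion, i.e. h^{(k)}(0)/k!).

f: a_k = 3, 6, -6, 12, -30, 84, -252, …
g: a_k = 0, 4, 0, -8/3, 0, 8/15, 0, …
Product ⇒ symmetric product L₀, ord ≤ 2.
Differentiate: ansatz ord ≤ ord L₀ ⇒ L.
L = (8 + 96·x + 256·x^2 + 256·x^3 + 256·x^4) + (2 - 48·x^2 - 64·x^3)·Dx + (1 + 10·x + 36·x^2 + 64·x^3 + 64·x^4)·Dx^2  (order 2).
h: a_k = 12, 48, -96, 128, -512, 9216/5, -97792/15, …
ICs: h(0) = 12, h′(0) = 48.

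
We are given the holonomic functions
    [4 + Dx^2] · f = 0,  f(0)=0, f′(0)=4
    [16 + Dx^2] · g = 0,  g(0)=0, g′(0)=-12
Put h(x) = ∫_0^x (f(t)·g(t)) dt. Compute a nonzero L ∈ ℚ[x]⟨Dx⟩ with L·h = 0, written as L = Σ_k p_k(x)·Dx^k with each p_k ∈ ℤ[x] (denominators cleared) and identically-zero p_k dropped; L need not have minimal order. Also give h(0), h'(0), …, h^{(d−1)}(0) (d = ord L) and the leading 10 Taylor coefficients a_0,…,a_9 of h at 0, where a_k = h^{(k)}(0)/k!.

f: a_k = 0, 4, 0, -8/3, 0, 8/15, 0, -16/315, 0, 8/2835, …
g: a_k = 0, -12, 0, 32, 0, -128/5, 0, 1024/105, 0, -2048/945, …
h₀=f·g: eliminate ⇒ L₀, order ≤ 2·2.
∫: right-multiply L₀ by Dx.
L = 144·Dx + 40·Dx^3 + Dx^5  (order 5).
h: a_k = 0, 0, 0, -16, 0, 32, 0, -416/15, 0, 2624/189, …
ICs: h(0) = 0, h′(0) = 0, h′′(0) = 0, h′′′(0) = -96, h′′′′(0) = 0.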